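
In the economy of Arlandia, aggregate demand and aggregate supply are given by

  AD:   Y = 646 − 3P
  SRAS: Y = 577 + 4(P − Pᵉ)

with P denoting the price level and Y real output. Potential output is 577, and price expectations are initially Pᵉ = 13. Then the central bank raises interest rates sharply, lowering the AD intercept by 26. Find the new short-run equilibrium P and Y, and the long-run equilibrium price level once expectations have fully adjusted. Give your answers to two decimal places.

Short run: P = 13.57, Y = 579.29. Long run: P = 14.33.

AD shifts left: new AD is Y = 620 − 3P. With Pᵉ = 13, SRAS is Y = 525 + 4P.
Short run: 620 − 3P = 525 + 4P gives 95 = 7P, so P = 13.57 and Y = 620 − 3P = 579.29.
Y = 579.29 is above potential 577; expectations adjust and SRAS shifts left until Y = 577.
Long run: on the new AD curve, 577 = 620 − 3P gives P = 14.33.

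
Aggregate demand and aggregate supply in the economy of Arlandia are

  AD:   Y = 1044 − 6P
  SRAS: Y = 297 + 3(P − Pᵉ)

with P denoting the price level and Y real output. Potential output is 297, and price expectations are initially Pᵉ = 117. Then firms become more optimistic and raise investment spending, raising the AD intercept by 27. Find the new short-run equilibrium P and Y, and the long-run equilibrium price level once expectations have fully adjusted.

AD shifts right: new AD is Y = 1071 − 6P. With Pᵉ = 117, SRAS is Y = 3P − 54.
Short run: 1071 − 6P = 3P − 54 gives 1125 = 9P, so P = 125 and Y = 1071 − 6·125 = 321.
Y = 321 is above potential 297; expectations adjust and SRAS shifts left until Y = 297.
Long run: on the new AD curve, 297 = 1071 − 6P gives P = 129.

Short run: P = 125, Y = 321. Long run: P = 129.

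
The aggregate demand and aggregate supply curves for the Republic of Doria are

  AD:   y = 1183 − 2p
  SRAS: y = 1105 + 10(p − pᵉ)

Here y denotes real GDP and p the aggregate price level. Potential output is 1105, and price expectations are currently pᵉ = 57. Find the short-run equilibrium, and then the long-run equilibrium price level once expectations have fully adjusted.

Short run: with pᵉ = 57, SRAS is y = 535 + 10p. Setting AD = SRAS gives 648 = 12p, so p = 54 and y = 1183 − 2·54 = 1075.
Output 1075 is below potential 1105, so over time expected prices fall and SRAS shifts right until y returns to 1105.
Long run: y = 1105 on the AD curve gives 1105 = 1183 − 2p, so p = 39.

Short run: p = 54, y = 1075. Long run: p = 39.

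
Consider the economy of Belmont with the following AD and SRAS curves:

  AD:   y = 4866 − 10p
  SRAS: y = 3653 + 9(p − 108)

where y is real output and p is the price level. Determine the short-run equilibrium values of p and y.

p = 115, y = 3716

Write SRAS as y = 3653 + 9p − 972 = 2681 + 9p.
Set AD = SRAS: 4866 − 10p = 2681 + 9p, so 2185 = 19p and p = 115.
Then y = 4866 − 10·115 = 3716.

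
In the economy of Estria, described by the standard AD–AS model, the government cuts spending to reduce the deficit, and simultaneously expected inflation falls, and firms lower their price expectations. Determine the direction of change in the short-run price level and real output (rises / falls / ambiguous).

Price level: falls; output: ambiguous

The first event is a negative demand shock: AD shifts left, which by itself pushes P down and Y down.
The second is a favourable supply shock: SRAS shifts right, which by itself pushes P down and Y up.
Both shocks push P down, so P falls. The two shocks push Y in opposite directions, so the effect on Y is ambiguous.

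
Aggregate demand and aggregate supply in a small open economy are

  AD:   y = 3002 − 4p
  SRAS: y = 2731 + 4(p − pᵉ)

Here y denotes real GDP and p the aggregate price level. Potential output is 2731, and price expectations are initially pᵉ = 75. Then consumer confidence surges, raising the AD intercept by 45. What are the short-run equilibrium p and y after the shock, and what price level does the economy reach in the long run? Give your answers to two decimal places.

Short run: p = 77.00, y = 2739.00. Long run: p = 79.00.

AD shifts right: new AD is y = 3047 − 4p. With pᵉ = 75, SRAS is y = 2431 + 4p.
Short run: 3047 − 4p = 2431 + 4p gives 616 = 8p, so p = 77.00 and y = 3047 − 4p = 2739.00.
y = 2739.00 is above potential 2731; expectations adjust and SRAS shifts left until y = 2731.
Long run: on the new AD curve, 2731 = 3047 − 4p gives p = 79.00.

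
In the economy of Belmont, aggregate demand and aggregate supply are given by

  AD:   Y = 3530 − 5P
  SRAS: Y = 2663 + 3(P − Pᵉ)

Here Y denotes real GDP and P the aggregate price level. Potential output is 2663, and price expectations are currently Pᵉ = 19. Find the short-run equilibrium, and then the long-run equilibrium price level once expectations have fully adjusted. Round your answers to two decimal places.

Short run: with Pᵉ = 19, SRAS is Y = 2606 + 3P. Setting AD = SRAS gives 924 = 8P, so P = 115.50 and Y = 3530 − 5P = 2952.50.
Output 2952.50 is above potential 2663, so over time expected prices rise and SRAS shifts left until Y returns to 2663.
Long run: Y = 2663 on the AD curve gives 2663 = 3530 − 5P, so P = 173.40.

Short run: P = 115.50, Y = 2952.50. Long run: P = 173.40.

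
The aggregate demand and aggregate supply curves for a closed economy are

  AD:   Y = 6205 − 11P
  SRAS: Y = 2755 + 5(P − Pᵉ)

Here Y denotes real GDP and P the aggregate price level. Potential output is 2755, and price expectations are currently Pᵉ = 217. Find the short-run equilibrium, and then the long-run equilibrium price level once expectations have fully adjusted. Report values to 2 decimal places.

Short run: with Pᵉ = 217, SRAS is Y = 1670 + 5P. Setting AD = SRAS gives 4535 = 16P, so P = 283.44 and Y = 6205 − 11P = 3087.19.
Output 3087.19 is above potential 2755, so over time expected prices rise and SRAS shifts left until Y returns to 2755.
Long run: Y = 2755 on the AD curve gives 2755 = 6205 − 11P, so P = 313.64.

Short run: P = 283.44, Y = 3087.19. Long run: P = 313.64.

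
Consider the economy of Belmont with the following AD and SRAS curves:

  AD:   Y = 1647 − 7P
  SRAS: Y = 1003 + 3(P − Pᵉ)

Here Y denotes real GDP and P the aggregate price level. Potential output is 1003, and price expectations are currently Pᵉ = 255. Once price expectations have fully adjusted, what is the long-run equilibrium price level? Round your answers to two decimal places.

Short run: with Pᵉ = 255, SRAS is Y = 238 + 3P. Setting AD = SRAS gives 1409 = 10P, so P = 140.90 and Y = 1647 − 7P = 660.70.
Output 660.70 is below potential 1003, so over time expected prices fall and SRAS shifts right until Y returns to 1003.
Long run: Y = 1003 on the AD curve gives 1003 = 1647 − 7P, so P = 92.00.

Long-run P = 92.00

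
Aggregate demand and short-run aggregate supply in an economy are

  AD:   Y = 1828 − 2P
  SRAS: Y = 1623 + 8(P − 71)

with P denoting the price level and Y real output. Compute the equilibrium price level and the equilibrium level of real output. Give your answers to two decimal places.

P = 77.30, Y = 1673.40

Write SRAS as Y = 1623 + 8P − 568 = 1055 + 8P.
Set AD = SRAS: 1828 − 2P = 1055 + 8P, so 773 = 10P and P = 77.30.
Substituting into AD, Y = 1828 − 2P = 1673.40.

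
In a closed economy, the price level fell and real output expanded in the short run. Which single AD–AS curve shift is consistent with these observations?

SRAS shifted right

P fell and Y rose. An AD shift moves P and Y in the same direction; an SRAS shift moves them in opposite directions.
Here P and Y moved in opposite directions, so the SRAS curve shifted.
Since Y rose, SRAS shifted right.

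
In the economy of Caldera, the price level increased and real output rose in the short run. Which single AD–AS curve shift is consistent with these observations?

P rose and Y rose. An AD shift moves P and Y in the same direction; an SRAS shift moves them in opposite directions.
Here P and Y moved in the same direction, so the AD curve shifted.
Since Y rose, AD shifted right.

AD shifted right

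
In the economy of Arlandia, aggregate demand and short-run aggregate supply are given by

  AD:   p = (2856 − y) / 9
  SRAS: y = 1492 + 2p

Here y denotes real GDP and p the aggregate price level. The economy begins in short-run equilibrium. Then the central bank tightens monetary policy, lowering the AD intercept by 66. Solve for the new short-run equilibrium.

This is a negative demand shock: AD shifts left.
New AD: y = 2790 − 9p.
Set AD = SRAS: 2790 − 9p = 1492 + 2p, so 1298 = 11p and p = 118.
y = 2790 − 9·118 = 1728.

p = 118, y = 1728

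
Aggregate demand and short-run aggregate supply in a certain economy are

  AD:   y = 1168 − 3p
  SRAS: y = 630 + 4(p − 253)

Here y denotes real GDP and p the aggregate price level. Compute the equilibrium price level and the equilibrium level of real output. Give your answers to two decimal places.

p = 221.43, y = 503.71

Write SRAS as y = 630 + 4p − 1012 = 4p − 382.
Set AD = SRAS: 1168 − 3p = 4p − 382, so 1550 = 7p and p = 221.43.
Substituting into AD, y = 1168 − 3p = 503.71.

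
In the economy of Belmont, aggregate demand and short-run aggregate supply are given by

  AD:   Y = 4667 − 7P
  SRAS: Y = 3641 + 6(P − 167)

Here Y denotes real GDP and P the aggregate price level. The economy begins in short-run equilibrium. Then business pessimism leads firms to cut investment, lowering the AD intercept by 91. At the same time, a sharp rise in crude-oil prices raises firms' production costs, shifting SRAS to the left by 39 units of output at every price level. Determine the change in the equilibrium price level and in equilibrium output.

After both shocks: AD is Y = 4576 − 7P and SRAS is Y = 2600 + 6P.
Setting them equal: 1976 = 13P, so P = 152.
Y = 4576 − 7·152 = 3512.
Initially P = 156, Y = 3575, so ΔP = -4 and ΔY = -63.

ΔP = -4, ΔY = -63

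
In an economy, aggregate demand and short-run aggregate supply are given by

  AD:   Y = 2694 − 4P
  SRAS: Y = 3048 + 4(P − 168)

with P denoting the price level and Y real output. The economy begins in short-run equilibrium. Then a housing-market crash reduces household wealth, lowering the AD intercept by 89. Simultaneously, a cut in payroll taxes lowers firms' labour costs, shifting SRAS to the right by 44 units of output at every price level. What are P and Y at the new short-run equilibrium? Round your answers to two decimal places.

P = 23.13, Y = 2512.50

After both shocks: AD is Y = 2605 − 4P and SRAS is Y = 2420 + 4P.
Setting them equal: 185 = 8P, so P = 23.13.
Substituting into AD, Y = 2512.50.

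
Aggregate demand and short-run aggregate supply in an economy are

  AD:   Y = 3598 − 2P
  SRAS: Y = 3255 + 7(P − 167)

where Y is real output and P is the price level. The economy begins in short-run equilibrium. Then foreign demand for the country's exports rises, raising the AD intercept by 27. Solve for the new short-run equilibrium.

P = 171, Y = 3283

This is a positive demand shock: AD shifts right.
New AD: Y = 3625 − 2P.
SRAS can be written Y = 2086 + 7P.
Set AD = SRAS: 3625 − 2P = 2086 + 7P, so 1539 = 9P and P = 171.
Y = 3625 − 2·171 = 3283.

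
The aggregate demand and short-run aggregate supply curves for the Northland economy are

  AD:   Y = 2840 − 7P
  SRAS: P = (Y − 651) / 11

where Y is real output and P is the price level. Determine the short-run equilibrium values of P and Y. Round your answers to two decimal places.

P = 121.61, Y = 1988.72

Rearrange SRAS to Y = 651 + 11P.
Set AD = SRAS: 2840 − 7P = 651 + 11P, so 2189 = 18P and P = 121.61.
Substituting into AD, Y = 2840 − 7P = 1988.72.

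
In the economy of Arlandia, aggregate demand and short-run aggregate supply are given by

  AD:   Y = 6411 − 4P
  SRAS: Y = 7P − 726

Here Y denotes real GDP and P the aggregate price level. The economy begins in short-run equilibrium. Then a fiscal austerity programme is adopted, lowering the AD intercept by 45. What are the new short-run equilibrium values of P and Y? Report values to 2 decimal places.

This is a negative demand shock: AD shifts left.
New AD: Y = 6366 − 4P.
Set AD = SRAS: 6366 − 4P = 7P − 726, so 7092 = 11P and P = 644.73.
Substituting into AD, Y = 3787.09.

P = 644.73, Y = 3787.09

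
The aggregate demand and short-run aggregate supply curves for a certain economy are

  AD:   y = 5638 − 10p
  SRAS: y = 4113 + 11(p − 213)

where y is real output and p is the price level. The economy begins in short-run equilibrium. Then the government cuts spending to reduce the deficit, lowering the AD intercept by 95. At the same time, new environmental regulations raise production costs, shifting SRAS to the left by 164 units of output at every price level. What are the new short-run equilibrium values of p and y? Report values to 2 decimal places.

p = 187.48, y = 3668.24

After both shocks: AD is y = 5543 − 10p and SRAS is y = 1606 + 11p.
Setting them equal: 3937 = 21p, so p = 187.48.
Substituting into AD, y = 3668.24.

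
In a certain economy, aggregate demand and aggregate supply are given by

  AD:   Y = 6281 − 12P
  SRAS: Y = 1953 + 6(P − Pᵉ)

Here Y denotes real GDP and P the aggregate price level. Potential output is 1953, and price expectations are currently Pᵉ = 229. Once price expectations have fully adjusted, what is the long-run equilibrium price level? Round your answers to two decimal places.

Long-run P = 360.67

Short run: with Pᵉ = 229, SRAS is Y = 579 + 6P. Setting AD = SRAS gives 5702 = 18P, so P = 316.78 and Y = 6281 − 12P = 2479.67.
Output 2479.67 is above potential 1953, so over time expected prices rise and SRAS shifts left until Y returns to 1953.
Long run: Y = 1953 on the AD curve gives 1953 = 6281 − 12P, so P = 360.67.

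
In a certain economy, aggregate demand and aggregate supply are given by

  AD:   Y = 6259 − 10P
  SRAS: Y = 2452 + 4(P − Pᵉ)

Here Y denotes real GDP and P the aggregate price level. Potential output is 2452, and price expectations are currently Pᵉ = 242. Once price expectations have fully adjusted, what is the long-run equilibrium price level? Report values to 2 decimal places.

Long-run P = 380.70

Short run: with Pᵉ = 242, SRAS is Y = 1484 + 4P. Setting AD = SRAS gives 4775 = 14P, so P = 341.07 and Y = 6259 − 10P = 2848.29.
Output 2848.29 is above potential 2452, so over time expected prices rise and SRAS shifts left until Y returns to 2452.
Long run: Y = 2452 on the AD curve gives 2452 = 6259 − 10P, so P = 380.70.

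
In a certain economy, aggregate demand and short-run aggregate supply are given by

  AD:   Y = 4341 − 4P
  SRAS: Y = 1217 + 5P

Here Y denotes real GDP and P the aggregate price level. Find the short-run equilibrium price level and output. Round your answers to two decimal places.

Set AD = SRAS: 4341 − 4P = 1217 + 5P, so 3124 = 9P and P = 347.11.
Substituting into AD, Y = 4341 − 4P = 2952.56.

P = 347.11, Y = 2952.56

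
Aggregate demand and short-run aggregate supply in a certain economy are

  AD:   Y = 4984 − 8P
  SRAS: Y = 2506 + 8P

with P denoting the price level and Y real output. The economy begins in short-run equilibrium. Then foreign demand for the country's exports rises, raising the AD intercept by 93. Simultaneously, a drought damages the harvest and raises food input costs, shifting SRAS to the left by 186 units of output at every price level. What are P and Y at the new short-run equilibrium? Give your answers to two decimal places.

P = 172.31, Y = 3698.50

After both shocks: AD is Y = 5077 − 8P and SRAS is Y = 2320 + 8P.
Setting them equal: 2757 = 16P, so P = 172.31.
Substituting into AD, Y = 3698.50.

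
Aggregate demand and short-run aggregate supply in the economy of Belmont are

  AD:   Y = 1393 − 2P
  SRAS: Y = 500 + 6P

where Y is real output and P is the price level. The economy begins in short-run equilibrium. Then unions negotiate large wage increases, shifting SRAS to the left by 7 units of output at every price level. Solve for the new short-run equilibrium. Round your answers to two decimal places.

This is a negative supply shock: SRAS shifts left.
New SRAS: Y = 493 + 6P.
Set AD = SRAS: 1393 − 2P = 493 + 6P, so 900 = 8P and P = 112.50.
Substituting into AD, Y = 1168.00.

P = 112.50, Y = 1168.00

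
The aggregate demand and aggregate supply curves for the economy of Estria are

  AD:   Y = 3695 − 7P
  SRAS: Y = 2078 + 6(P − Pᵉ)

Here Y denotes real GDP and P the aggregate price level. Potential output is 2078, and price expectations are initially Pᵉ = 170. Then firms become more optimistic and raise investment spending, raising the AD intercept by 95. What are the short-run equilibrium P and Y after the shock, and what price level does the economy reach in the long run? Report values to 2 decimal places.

Short run: P = 210.15, Y = 2318.92. Long run: P = 244.57.

AD shifts right: new AD is Y = 3790 − 7P. With Pᵉ = 170, SRAS is Y = 1058 + 6P.
Short run: 3790 − 7P = 1058 + 6P gives 2732 = 13P, so P = 210.15 and Y = 3790 − 7P = 2318.92.
Y = 2318.92 is above potential 2078; expectations adjust and SRAS shifts left until Y = 2078.
Long run: on the new AD curve, 2078 = 3790 − 7P gives P = 244.57.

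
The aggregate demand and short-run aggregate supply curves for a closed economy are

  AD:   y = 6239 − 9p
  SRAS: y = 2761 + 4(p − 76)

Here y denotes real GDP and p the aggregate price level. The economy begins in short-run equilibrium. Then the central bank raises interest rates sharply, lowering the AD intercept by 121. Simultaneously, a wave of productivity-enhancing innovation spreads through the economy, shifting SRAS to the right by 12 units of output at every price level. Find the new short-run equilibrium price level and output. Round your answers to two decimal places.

p = 280.69, y = 3591.77

After both shocks: AD is y = 6118 − 9p and SRAS is y = 2469 + 4p.
Setting them equal: 3649 = 13p, so p = 280.69.
Substituting into AD, y = 3591.77.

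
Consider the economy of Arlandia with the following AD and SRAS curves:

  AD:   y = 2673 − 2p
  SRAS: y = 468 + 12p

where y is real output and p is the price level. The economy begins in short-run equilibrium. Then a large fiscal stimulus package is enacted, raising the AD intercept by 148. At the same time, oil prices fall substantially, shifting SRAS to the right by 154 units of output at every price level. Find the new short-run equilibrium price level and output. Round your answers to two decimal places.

p = 157.07, y = 2506.86

After both shocks: AD is y = 2821 − 2p and SRAS is y = 622 + 12p.
Setting them equal: 2199 = 14p, so p = 157.07.
Substituting into AD, y = 2506.86.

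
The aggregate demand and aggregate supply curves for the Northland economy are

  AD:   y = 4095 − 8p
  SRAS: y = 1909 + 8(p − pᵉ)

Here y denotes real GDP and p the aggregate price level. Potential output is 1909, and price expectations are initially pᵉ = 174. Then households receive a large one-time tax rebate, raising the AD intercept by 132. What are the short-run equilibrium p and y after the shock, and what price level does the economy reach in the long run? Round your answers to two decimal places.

Short run: p = 231.88, y = 2372.00. Long run: p = 289.75.

AD shifts right: new AD is y = 4227 − 8p. With pᵉ = 174, SRAS is y = 517 + 8p.
Short run: 4227 − 8p = 517 + 8p gives 3710 = 16p, so p = 231.88 and y = 4227 − 8p = 2372.00.
y = 2372.00 is above potential 1909; expectations adjust and SRAS shifts left until y = 1909.
Long run: on the new AD curve, 1909 = 4227 − 8p gives p = 289.75.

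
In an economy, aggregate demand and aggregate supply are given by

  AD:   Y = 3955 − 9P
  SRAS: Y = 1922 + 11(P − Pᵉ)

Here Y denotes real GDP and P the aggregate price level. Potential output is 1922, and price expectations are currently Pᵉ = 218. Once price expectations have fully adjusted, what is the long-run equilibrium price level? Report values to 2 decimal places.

Long-run P = 225.89

Short run: with Pᵉ = 218, SRAS is Y = 11P − 476. Setting AD = SRAS gives 4431 = 20P, so P = 221.55 and Y = 3955 − 9P = 1961.05.
Output 1961.05 is above potential 1922, so over time expected prices rise and SRAS shifts left until Y returns to 1922.
Long run: Y = 1922 on the AD curve gives 1922 = 3955 − 9P, so P = 225.89.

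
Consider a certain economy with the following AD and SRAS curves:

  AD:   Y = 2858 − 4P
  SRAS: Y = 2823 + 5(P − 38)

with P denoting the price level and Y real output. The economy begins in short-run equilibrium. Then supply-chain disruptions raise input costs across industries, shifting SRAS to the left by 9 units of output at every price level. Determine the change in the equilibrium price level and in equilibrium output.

ΔP = +1, ΔY = -4

This is a negative supply shock: SRAS shifts left.
New SRAS: Y = 2624 + 5P.
Set AD = SRAS: 2858 − 4P = 2624 + 5P, so 234 = 9P and P = 26.
Y = 2858 − 4·26 = 2754.
Initially P = 25, Y = 2758, so ΔP = +1 and ΔY = -4.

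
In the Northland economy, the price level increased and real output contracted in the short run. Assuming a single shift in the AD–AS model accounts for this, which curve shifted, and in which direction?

SRAS shifted left

P rose and Y fell. An AD shift moves P and Y in the same direction; an SRAS shift moves them in opposite directions.
Here P and Y moved in opposite directions, so the SRAS curve shifted.
Since Y fell, SRAS shifted left.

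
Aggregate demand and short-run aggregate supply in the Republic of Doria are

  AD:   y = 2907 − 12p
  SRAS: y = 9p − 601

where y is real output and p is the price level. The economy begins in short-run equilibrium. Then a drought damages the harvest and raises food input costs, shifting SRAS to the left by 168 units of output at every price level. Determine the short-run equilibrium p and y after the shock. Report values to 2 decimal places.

p = 175.05, y = 806.43

This is a negative supply shock: SRAS shifts left.
New SRAS: y = 9p − 769.
Set AD = SRAS: 2907 − 12p = 9p − 769, so 3676 = 21p and p = 175.05.
Substituting into AD, y = 806.43.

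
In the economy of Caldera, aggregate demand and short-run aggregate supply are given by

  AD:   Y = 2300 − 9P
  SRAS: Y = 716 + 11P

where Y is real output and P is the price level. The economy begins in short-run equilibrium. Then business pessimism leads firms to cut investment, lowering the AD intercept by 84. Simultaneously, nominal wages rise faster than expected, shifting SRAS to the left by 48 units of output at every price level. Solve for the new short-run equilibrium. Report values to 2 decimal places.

P = 77.40, Y = 1519.40

After both shocks: AD is Y = 2216 − 9P and SRAS is Y = 668 + 11P.
Setting them equal: 1548 = 20P, so P = 77.40.
Substituting into AD, Y = 1519.40.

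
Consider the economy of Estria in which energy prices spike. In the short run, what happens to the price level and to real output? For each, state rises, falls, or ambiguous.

This is an adverse supply shock: SRAS shifts left.
Moving along the downward-sloping AD curve, P rises and Y falls.

Price level: rises; output: falls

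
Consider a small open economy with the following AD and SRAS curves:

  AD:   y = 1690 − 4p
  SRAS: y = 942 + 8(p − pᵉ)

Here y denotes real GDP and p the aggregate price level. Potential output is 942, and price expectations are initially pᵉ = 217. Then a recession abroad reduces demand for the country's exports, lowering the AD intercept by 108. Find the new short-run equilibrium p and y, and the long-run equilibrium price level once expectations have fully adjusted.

Short run: p = 198, y = 790. Long run: p = 160.

AD shifts left: new AD is y = 1582 − 4p. With pᵉ = 217, SRAS is y = 8p − 794.
Short run: 1582 − 4p = 8p − 794 gives 2376 = 12p, so p = 198 and y = 1582 − 4·198 = 790.
y = 790 is below potential 942; expectations adjust and SRAS shifts right until y = 942.
Long run: on the new AD curve, 942 = 1582 − 4p gives p = 160.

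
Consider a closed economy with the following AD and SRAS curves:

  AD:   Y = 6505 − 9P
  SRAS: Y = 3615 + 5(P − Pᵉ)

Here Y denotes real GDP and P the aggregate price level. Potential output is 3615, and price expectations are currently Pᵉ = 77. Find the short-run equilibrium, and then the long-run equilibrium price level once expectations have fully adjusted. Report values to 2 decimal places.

Short run: P = 233.93, Y = 4399.64. Long run: P = 321.11.

Short run: with Pᵉ = 77, SRAS is Y = 3230 + 5P. Setting AD = SRAS gives 3275 = 14P, so P = 233.93 and Y = 6505 − 9P = 4399.64.
Output 4399.64 is above potential 3615, so over time expected prices rise and SRAS shifts left until Y returns to 3615.
Long run: Y = 3615 on the AD curve gives 3615 = 6505 − 9P, so P = 321.11.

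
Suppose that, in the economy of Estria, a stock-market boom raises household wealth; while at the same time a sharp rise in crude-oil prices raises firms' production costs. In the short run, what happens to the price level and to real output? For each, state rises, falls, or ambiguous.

The first event is a positive demand shock: AD shifts right, which by itself pushes P up and Y up.
The second is an adverse supply shock: SRAS shifts left, which by itself pushes P up and Y down.
Both shocks push P up, so P rises. The two shocks push Y in opposite directions, so the effect on Y is ambiguous.

Price level: rises; output: ambiguous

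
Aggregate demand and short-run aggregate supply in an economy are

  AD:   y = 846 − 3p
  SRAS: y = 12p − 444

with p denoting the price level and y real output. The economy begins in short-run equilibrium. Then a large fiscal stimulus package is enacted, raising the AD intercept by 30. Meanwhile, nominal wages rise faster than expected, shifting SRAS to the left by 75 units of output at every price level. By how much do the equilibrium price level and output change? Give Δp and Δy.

Δp = +7, Δy = +9

After both shocks: AD is y = 876 − 3p and SRAS is y = 12p − 519.
Setting them equal: 1395 = 15p, so p = 93.
y = 876 − 3·93 = 597.
Initially p = 86, y = 588, so Δp = +7 and Δy = +9.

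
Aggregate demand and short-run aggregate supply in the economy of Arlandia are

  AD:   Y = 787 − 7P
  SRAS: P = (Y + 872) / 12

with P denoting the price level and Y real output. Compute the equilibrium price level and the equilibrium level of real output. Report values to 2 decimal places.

Rearrange SRAS to Y = 12P − 872.
Set AD = SRAS: 787 − 7P = 12P − 872, so 1659 = 19P and P = 87.32.
Substituting into AD, Y = 787 − 7P = 175.79.

P = 87.32, Y = 175.79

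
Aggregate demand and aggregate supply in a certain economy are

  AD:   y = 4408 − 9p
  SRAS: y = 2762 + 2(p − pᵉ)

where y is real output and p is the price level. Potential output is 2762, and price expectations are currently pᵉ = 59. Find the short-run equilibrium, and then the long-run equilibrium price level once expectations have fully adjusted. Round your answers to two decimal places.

Short run: with pᵉ = 59, SRAS is y = 2644 + 2p. Setting AD = SRAS gives 1764 = 11p, so p = 160.36 and y = 4408 − 9p = 2964.73.
Output 2964.73 is above potential 2762, so over time expected prices rise and SRAS shifts left until y returns to 2762.
Long run: y = 2762 on the AD curve gives 2762 = 4408 − 9p, so p = 182.89.

Short run: p = 160.36, y = 2964.73. Long run: p = 182.89.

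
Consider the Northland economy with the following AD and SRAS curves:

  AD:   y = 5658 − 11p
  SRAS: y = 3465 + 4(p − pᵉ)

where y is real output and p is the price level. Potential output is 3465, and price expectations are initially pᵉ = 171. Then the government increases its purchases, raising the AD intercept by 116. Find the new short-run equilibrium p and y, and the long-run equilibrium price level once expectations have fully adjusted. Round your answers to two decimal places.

Short run: p = 199.53, y = 3579.13. Long run: p = 209.91.

AD shifts right: new AD is y = 5774 − 11p. With pᵉ = 171, SRAS is y = 2781 + 4p.
Short run: 5774 − 11p = 2781 + 4p gives 2993 = 15p, so p = 199.53 and y = 5774 − 11p = 3579.13.
y = 3579.13 is above potential 3465; expectations adjust and SRAS shifts left until y = 3465.
Long run: on the new AD curve, 3465 = 5774 − 11p gives p = 209.91.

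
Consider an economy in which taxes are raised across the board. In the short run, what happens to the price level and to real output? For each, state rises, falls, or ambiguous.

Price level: falls; output: falls

This is a negative demand shock: AD shifts left.
Moving along the upward-sloping SRAS curve, P falls and Y falls.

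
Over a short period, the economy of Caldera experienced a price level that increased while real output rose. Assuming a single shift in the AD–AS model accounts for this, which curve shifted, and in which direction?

AD shifted right

P rose and Y rose. An AD shift moves P and Y in the same direction; an SRAS shift moves them in opposite directions.
Here P and Y moved in the same direction, so the AD curve shifted.
Since Y rose, AD shifted right.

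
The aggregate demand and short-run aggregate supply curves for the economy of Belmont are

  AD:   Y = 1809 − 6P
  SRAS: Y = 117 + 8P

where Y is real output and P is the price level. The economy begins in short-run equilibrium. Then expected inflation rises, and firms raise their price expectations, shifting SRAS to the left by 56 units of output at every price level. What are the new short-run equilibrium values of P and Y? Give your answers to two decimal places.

This is a negative supply shock: SRAS shifts left.
New SRAS: Y = 61 + 8P.
Set AD = SRAS: 1809 − 6P = 61 + 8P, so 1748 = 14P and P = 124.86.
Substituting into AD, Y = 1059.86.

P = 124.86, Y = 1059.86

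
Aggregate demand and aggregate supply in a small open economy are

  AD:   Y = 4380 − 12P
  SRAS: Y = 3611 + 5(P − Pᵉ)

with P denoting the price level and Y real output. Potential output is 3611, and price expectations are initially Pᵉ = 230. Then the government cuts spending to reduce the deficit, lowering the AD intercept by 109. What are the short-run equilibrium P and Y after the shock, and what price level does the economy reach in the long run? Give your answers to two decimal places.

AD shifts left: new AD is Y = 4271 − 12P. With Pᵉ = 230, SRAS is Y = 2461 + 5P.
Short run: 4271 − 12P = 2461 + 5P gives 1810 = 17P, so P = 106.47 and Y = 4271 − 12P = 2993.35.
Y = 2993.35 is below potential 3611; expectations adjust and SRAS shifts right until Y = 3611.
Long run: on the new AD curve, 3611 = 4271 − 12P gives P = 55.00.

Short run: P = 106.47, Y = 2993.35. Long run: P = 55.00.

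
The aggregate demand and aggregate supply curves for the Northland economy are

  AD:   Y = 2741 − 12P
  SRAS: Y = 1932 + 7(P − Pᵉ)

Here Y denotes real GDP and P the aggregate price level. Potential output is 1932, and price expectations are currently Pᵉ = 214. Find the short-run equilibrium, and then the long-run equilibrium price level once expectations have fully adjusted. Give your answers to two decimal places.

Short run: with Pᵉ = 214, SRAS is Y = 434 + 7P. Setting AD = SRAS gives 2307 = 19P, so P = 121.42 and Y = 2741 − 12P = 1283.95.
Output 1283.95 is below potential 1932, so over time expected prices fall and SRAS shifts right until Y returns to 1932.
Long run: Y = 1932 on the AD curve gives 1932 = 2741 − 12P, so P = 67.42.

Short run: P = 121.42, Y = 1283.95. Long run: P = 67.42.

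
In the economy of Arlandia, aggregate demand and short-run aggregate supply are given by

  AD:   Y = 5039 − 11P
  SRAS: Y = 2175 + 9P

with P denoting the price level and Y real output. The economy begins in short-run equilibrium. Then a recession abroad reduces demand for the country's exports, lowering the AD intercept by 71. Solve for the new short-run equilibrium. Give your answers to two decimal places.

This is a negative demand shock: AD shifts left.
New AD: Y = 4968 − 11P.
Set AD = SRAS: 4968 − 11P = 2175 + 9P, so 2793 = 20P and P = 139.65.
Substituting into AD, Y = 3431.85.

P = 139.65, Y = 3431.85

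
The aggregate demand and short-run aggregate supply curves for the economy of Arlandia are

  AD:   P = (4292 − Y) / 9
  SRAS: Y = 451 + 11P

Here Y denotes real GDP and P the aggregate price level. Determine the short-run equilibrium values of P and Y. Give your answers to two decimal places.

P = 192.05, Y = 2563.55

Rearrange AD to Y = 4292 − 9P.
Set AD = SRAS: 4292 − 9P = 451 + 11P, so 3841 = 20P and P = 192.05.
Substituting into AD, Y = 4292 − 9P = 2563.55.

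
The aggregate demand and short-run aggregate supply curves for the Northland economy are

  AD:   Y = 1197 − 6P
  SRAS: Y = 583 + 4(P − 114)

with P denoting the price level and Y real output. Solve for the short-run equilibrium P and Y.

P = 107, Y = 555

Write SRAS as Y = 583 + 4P − 456 = 127 + 4P.
Set AD = SRAS: 1197 − 6P = 127 + 4P, so 1070 = 10P and P = 107.
Then Y = 1197 − 6·107 = 555.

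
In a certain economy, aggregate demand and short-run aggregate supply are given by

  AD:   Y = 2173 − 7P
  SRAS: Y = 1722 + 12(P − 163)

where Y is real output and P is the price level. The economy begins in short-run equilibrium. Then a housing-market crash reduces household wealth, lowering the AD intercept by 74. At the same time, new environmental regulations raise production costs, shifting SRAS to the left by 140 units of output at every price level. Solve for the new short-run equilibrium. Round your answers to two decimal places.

After both shocks: AD is Y = 2099 − 7P and SRAS is Y = 12P − 374.
Setting them equal: 2473 = 19P, so P = 130.16.
Substituting into AD, Y = 1187.89.

P = 130.16, Y = 1187.89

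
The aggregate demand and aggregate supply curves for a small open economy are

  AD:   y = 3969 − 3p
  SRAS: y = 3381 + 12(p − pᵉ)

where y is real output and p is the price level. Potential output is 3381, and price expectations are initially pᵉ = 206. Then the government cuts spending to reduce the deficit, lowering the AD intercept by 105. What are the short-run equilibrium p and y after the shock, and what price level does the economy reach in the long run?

AD shifts left: new AD is y = 3864 − 3p. With pᵉ = 206, SRAS is y = 909 + 12p.
Short run: 3864 − 3p = 909 + 12p gives 2955 = 15p, so p = 197 and y = 3864 − 3·197 = 3273.
y = 3273 is below potential 3381; expectations adjust and SRAS shifts right until y = 3381.
Long run: on the new AD curve, 3381 = 3864 − 3p gives p = 161.

Short run: p = 197, y = 3273. Long run: p = 161.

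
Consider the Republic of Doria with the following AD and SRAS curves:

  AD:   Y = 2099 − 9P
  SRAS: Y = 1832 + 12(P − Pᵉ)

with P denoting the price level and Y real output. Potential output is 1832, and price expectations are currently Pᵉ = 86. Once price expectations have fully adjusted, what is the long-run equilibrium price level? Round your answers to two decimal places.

Long-run P = 29.67

Short run: with Pᵉ = 86, SRAS is Y = 800 + 12P. Setting AD = SRAS gives 1299 = 21P, so P = 61.86 and Y = 2099 − 9P = 1542.29.
Output 1542.29 is below potential 1832, so over time expected prices fall and SRAS shifts right until Y returns to 1832.
Long run: Y = 1832 on the AD curve gives 1832 = 2099 − 9P, so P = 29.67.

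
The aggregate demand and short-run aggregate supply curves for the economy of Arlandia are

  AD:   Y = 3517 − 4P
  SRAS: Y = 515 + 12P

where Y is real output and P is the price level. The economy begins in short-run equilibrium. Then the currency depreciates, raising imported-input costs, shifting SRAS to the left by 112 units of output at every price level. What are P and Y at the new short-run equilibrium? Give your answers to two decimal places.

P = 194.63, Y = 2738.50

This is a negative supply shock: SRAS shifts left.
New SRAS: Y = 403 + 12P.
Set AD = SRAS: 3517 − 4P = 403 + 12P, so 3114 = 16P and P = 194.63.
Substituting into AD, Y = 2738.50.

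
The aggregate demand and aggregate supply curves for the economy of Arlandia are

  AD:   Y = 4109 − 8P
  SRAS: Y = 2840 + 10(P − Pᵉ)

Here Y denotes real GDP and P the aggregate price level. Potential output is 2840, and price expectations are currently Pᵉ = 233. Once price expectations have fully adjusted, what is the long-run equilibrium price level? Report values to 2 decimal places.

Long-run P = 158.63

Short run: with Pᵉ = 233, SRAS is Y = 510 + 10P. Setting AD = SRAS gives 3599 = 18P, so P = 199.94 and Y = 4109 − 8P = 2509.44.
Output 2509.44 is below potential 2840, so over time expected prices fall and SRAS shifts right until Y returns to 2840.
Long run: Y = 2840 on the AD curve gives 2840 = 4109 − 8P, so P = 158.63.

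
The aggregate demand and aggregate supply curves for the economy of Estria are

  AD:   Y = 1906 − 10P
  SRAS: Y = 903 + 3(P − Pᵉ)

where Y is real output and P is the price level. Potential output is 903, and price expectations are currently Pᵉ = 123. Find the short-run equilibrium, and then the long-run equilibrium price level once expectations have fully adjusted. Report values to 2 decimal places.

Short run: P = 105.54, Y = 850.62. Long run: P = 100.30.

Short run: with Pᵉ = 123, SRAS is Y = 534 + 3P. Setting AD = SRAS gives 1372 = 13P, so P = 105.54 and Y = 1906 − 10P = 850.62.
Output 850.62 is below potential 903, so over time expected prices fall and SRAS shifts right until Y returns to 903.
Long run: Y = 903 on the AD curve gives 903 = 1906 − 10P, so P = 100.30.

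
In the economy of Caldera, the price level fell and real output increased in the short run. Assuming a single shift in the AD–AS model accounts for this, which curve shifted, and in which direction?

P fell and Y rose. An AD shift moves P and Y in the same direction; an SRAS shift moves them in opposite directions.
Here P and Y moved in opposite directions, so the SRAS curve shifted.
Since Y rose, SRAS shifted right.

SRAS shifted right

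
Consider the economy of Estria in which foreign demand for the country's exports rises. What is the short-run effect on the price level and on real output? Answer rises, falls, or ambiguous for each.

Price level: rises; output: rises

This is a positive demand shock: AD shifts right.
Moving along the upward-sloping SRAS curve, P rises and Y rises.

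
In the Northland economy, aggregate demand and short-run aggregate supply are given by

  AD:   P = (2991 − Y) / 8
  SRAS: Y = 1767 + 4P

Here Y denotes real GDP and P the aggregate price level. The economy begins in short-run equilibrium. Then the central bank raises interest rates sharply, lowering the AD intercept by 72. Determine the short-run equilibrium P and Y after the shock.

P = 96, Y = 2151

This is a negative demand shock: AD shifts left.
New AD: Y = 2919 − 8P.
Set AD = SRAS: 2919 − 8P = 1767 + 4P, so 1152 = 12P and P = 96.
Y = 2919 − 8·96 = 2151.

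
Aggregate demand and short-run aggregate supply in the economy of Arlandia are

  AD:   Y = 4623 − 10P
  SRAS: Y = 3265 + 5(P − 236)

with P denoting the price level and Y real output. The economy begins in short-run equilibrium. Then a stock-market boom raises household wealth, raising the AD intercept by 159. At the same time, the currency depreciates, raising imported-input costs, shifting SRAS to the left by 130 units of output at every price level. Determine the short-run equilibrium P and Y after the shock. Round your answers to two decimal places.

P = 188.47, Y = 2897.33

After both shocks: AD is Y = 4782 − 10P and SRAS is Y = 1955 + 5P.
Setting them equal: 2827 = 15P, so P = 188.47.
Substituting into AD, Y = 2897.33.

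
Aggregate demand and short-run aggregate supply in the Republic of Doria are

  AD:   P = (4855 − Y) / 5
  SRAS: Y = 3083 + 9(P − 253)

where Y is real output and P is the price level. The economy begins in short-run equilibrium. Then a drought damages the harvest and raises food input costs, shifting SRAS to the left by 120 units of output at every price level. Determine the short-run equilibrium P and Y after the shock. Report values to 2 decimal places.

P = 297.79, Y = 3366.07

This is a negative supply shock: SRAS shifts left.
New SRAS: Y = 686 + 9P.
Set AD = SRAS: 4855 − 5P = 686 + 9P, so 4169 = 14P and P = 297.79.
Substituting into AD, Y = 3366.07.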